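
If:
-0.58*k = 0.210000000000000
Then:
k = -0.36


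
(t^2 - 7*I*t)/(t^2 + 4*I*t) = (t - 7*I)/(t + 4*I)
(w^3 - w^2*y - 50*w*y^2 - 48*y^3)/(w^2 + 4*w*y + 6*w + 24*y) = (w^3 - w^2*y - 50*w*y^2 - 48*y^3)/(w^2 + 4*w*y + 6*w + 24*y)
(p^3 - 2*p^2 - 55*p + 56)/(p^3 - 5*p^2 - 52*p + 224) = (p - 1)/(p - 4)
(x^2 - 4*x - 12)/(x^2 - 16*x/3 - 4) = 3*(x + 2)/(3*x + 2)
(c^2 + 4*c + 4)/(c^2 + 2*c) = (c + 2)/c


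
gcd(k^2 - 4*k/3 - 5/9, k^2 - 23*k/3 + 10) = k - 5/3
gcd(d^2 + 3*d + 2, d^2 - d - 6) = d + 2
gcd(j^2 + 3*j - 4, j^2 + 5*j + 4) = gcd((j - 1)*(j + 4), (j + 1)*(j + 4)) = j + 4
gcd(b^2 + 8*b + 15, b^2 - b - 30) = b + 5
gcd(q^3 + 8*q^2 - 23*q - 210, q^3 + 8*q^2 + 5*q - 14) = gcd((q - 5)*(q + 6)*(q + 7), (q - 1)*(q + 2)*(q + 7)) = q + 7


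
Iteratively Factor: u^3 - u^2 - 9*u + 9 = (u + 3)*(u^2 - 4*u + 3) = (u - 1)*(u + 3)*(u - 3)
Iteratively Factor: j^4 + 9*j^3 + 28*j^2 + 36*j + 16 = (j + 2)*(j^3 + 7*j^2 + 14*j + 8) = (j + 1)*(j + 2)*(j^2 + 6*j + 8) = (j + 1)*(j + 2)^2*(j + 4)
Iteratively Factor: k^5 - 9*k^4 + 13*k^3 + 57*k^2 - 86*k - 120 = (k - 3)*(k^4 - 6*k^3 - 5*k^2 + 42*k + 40) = (k - 4)*(k - 3)*(k^3 - 2*k^2 - 13*k - 10) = (k - 4)*(k - 3)*(k + 2)*(k^2 - 4*k - 5) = (k - 4)*(k - 3)*(k + 1)*(k + 2)*(k - 5)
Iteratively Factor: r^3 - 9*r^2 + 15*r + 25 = (r - 5)*(r^2 - 4*r - 5) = (r - 5)^2*(r + 1)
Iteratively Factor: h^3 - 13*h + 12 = (h - 3)*(h^2 + 3*h - 4) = (h - 3)*(h - 1)*(h + 4)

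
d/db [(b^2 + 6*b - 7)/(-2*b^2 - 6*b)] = (3*b^2 - 14*b - 21)/(2*b^2*(b^2 + 6*b + 9))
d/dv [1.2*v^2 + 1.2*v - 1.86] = 2.4*v + 1.2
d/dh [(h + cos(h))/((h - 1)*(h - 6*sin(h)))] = ((1 - sin(h))*(h - 1)*(h - 6*sin(h)) + (h - 1)*(h + cos(h))*(6*cos(h) - 1) - (h - 6*sin(h))*(h + cos(h)))/((h - 1)^2*(h - 6*sin(h))^2)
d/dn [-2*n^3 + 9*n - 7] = 9 - 6*n^2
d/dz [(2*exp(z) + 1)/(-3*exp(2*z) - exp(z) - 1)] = ((2*exp(z) + 1)*(6*exp(z) + 1) - 6*exp(2*z) - 2*exp(z) - 2)*exp(z)/(3*exp(2*z) + exp(z) + 1)^2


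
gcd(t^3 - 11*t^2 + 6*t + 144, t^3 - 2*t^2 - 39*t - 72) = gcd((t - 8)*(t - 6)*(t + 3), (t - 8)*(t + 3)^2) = t^2 - 5*t - 24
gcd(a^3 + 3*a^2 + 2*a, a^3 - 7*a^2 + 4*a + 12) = a + 1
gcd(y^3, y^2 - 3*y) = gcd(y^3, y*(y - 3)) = y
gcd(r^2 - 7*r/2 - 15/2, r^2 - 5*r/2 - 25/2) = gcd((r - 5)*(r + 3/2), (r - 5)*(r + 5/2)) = r - 5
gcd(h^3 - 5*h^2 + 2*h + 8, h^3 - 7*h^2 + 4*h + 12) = h^2 - h - 2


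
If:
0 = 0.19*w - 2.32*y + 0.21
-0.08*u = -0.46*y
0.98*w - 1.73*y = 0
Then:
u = 0.61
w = 0.19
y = 0.11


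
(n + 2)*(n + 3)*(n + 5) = n^3 + 10*n^2 + 31*n + 30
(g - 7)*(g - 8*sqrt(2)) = g^2 - 8*sqrt(2)*g - 7*g + 56*sqrt(2)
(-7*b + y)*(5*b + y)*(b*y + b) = -35*b^3*y - 35*b^3 - 2*b^2*y^2 - 2*b^2*y + b*y^3 + b*y^2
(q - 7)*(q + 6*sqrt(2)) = q^2 - 7*q + 6*sqrt(2)*q - 42*sqrt(2)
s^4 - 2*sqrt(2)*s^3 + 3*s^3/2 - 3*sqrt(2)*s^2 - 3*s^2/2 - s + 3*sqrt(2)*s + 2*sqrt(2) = (s - 1)*(s + 1/2)*(s + 2)*(s - 2*sqrt(2))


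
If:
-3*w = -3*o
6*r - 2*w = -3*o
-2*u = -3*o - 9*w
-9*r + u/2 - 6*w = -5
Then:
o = 10/3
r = -5/9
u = 20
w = 10/3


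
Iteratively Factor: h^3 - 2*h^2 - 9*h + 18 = (h - 2)*(h^2 - 9) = (h - 2)*(h + 3)*(h - 3)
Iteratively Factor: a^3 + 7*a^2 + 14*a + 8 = (a + 4)*(a^2 + 3*a + 2) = (a + 2)*(a + 4)*(a + 1)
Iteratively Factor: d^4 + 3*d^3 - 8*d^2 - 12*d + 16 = (d + 2)*(d^3 + d^2 - 10*d + 8) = (d - 2)*(d + 2)*(d^2 + 3*d - 4) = (d - 2)*(d + 2)*(d + 4)*(d - 1)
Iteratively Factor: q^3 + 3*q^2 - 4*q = (q - 1)*(q^2 + 4*q) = q*(q - 1)*(q + 4)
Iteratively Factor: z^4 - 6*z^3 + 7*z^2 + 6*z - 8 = (z - 4)*(z^3 - 2*z^2 - z + 2) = (z - 4)*(z + 1)*(z^2 - 3*z + 2) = (z - 4)*(z - 2)*(z + 1)*(z - 1)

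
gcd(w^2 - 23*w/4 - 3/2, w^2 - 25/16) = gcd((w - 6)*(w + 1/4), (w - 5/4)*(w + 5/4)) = 1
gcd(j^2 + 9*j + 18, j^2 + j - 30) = j + 6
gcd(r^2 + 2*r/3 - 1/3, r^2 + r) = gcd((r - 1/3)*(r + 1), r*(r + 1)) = r + 1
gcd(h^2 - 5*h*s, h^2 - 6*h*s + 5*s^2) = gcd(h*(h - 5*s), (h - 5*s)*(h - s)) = -h + 5*s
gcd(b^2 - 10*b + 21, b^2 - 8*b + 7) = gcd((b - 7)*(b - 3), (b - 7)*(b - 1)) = b - 7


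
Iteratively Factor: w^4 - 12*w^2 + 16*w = (w - 2)*(w^3 + 2*w^2 - 8*w) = w*(w - 2)*(w^2 + 2*w - 8) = w*(w - 2)*(w + 4)*(w - 2)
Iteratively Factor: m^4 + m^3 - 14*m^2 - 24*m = (m + 3)*(m^3 - 2*m^2 - 8*m) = m*(m + 3)*(m^2 - 2*m - 8) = m*(m - 4)*(m + 3)*(m + 2)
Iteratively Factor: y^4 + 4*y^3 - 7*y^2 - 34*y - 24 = (y + 1)*(y^3 + 3*y^2 - 10*y - 24) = (y + 1)*(y + 4)*(y^2 - y - 6) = (y + 1)*(y + 2)*(y + 4)*(y - 3)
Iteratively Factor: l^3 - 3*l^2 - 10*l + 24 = (l + 3)*(l^2 - 6*l + 8) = (l - 2)*(l + 3)*(l - 4)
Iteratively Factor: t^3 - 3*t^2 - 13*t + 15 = (t + 3)*(t^2 - 6*t + 5) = (t - 1)*(t + 3)*(t - 5)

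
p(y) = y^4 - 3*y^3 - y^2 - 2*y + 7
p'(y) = 4*y^3 - 9*y^2 - 2*y - 2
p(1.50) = -3.31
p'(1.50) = -11.75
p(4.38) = 95.01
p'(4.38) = 152.69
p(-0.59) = 8.57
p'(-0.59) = -4.77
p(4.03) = 50.11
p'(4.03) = 105.58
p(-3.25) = 217.49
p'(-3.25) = -227.88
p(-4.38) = 616.70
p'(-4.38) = -502.01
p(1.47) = -2.96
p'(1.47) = -11.68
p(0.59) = 4.98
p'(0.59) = -5.49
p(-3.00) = 166.00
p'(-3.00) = -185.00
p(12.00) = 15391.00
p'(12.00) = 5590.00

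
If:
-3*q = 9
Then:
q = -3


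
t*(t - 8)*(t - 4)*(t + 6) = t^4 - 6*t^3 - 40*t^2 + 192*t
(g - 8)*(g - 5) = g^2 - 13*g + 40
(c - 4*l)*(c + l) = c^2 - 3*c*l - 4*l^2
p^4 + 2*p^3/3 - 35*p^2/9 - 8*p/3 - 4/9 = (p - 2)*(p + 1/3)^2*(p + 2)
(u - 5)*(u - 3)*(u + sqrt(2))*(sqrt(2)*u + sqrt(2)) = sqrt(2)*u^4 - 7*sqrt(2)*u^3 + 2*u^3 - 14*u^2 + 7*sqrt(2)*u^2 + 14*u + 15*sqrt(2)*u + 30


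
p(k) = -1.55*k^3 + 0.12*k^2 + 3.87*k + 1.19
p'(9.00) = -370.62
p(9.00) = -1084.21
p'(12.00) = -662.85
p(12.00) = -2613.49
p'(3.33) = -46.89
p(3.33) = -41.83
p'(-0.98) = -0.83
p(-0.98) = -1.03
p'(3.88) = -65.20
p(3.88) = -72.53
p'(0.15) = 3.80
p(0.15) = 1.77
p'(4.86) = -104.79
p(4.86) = -155.09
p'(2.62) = -27.42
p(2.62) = -15.72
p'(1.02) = -0.72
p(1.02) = 3.62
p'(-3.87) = -66.70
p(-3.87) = 77.85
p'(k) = -4.65*k^2 + 0.24*k + 3.87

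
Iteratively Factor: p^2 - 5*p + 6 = (p - 2)*(p - 3)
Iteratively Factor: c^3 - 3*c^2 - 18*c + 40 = (c - 2)*(c^2 - c - 20) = (c - 2)*(c + 4)*(c - 5)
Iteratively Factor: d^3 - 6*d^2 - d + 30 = (d - 3)*(d^2 - 3*d - 10) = (d - 5)*(d - 3)*(d + 2)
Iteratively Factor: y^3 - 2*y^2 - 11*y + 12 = (y - 4)*(y^2 + 2*y - 3) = (y - 4)*(y + 3)*(y - 1)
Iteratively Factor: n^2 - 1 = (n - 1)*(n + 1)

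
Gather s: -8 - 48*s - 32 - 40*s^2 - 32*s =-40*s^2 - 80*s - 40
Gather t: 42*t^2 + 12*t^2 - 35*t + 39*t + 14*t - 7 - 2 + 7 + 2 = 54*t^2 + 18*t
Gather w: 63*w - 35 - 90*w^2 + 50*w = -90*w^2 + 113*w - 35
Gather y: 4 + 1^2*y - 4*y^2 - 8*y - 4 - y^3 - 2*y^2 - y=-y^3 - 6*y^2 - 8*y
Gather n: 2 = 2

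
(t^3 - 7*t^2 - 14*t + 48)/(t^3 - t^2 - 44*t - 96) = (t - 2)/(t + 4)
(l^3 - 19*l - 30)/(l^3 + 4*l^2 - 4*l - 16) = (l^2 - 2*l - 15)/(l^2 + 2*l - 8)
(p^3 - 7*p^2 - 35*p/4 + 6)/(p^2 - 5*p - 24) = (p^2 + p - 3/4)/(p + 3)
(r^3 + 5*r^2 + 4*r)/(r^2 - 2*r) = (r^2 + 5*r + 4)/(r - 2)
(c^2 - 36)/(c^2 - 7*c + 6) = (c + 6)/(c - 1)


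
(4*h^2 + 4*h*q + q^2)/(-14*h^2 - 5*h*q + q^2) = (2*h + q)/(-7*h + q)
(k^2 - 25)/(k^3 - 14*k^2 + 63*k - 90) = (k + 5)/(k^2 - 9*k + 18)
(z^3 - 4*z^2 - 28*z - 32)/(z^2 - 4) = (z^2 - 6*z - 16)/(z - 2)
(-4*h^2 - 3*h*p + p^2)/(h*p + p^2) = (-4*h + p)/p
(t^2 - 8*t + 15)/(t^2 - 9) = (t - 5)/(t + 3)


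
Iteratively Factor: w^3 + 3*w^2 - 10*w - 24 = (w - 3)*(w^2 + 6*w + 8) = (w - 3)*(w + 2)*(w + 4)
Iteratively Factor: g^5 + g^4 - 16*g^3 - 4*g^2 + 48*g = (g)*(g^4 + g^3 - 16*g^2 - 4*g + 48) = g*(g - 2)*(g^3 + 3*g^2 - 10*g - 24) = g*(g - 2)*(g + 2)*(g^2 + g - 12) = g*(g - 3)*(g - 2)*(g + 2)*(g + 4)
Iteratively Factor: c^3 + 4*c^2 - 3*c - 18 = (c + 3)*(c^2 + c - 6) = (c + 3)^2*(c - 2)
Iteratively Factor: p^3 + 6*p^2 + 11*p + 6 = (p + 3)*(p^2 + 3*p + 2) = (p + 1)*(p + 3)*(p + 2)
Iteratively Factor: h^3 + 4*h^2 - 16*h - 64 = (h + 4)*(h^2 - 16) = (h - 4)*(h + 4)*(h + 4)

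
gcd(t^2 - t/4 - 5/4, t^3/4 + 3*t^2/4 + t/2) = t + 1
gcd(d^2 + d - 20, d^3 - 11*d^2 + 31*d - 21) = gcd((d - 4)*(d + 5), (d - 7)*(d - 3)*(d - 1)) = 1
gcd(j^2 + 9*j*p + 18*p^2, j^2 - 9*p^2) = j + 3*p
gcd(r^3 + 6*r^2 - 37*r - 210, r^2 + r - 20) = r + 5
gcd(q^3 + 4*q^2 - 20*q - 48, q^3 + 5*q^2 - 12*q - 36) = q^2 + 8*q + 12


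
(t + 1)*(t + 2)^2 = t^3 + 5*t^2 + 8*t + 4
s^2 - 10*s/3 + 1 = (s - 3)*(s - 1/3)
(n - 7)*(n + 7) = n^2 - 49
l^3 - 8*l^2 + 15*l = l*(l - 5)*(l - 3)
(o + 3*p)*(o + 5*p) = o^2 + 8*o*p + 15*p^2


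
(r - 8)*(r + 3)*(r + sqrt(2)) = r^3 - 5*r^2 + sqrt(2)*r^2 - 24*r - 5*sqrt(2)*r - 24*sqrt(2)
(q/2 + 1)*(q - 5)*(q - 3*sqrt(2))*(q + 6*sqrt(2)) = q^4/2 - 3*q^3/2 + 3*sqrt(2)*q^3/2 - 23*q^2 - 9*sqrt(2)*q^2/2 - 15*sqrt(2)*q + 54*q + 180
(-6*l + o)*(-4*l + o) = 24*l^2 - 10*l*o + o^2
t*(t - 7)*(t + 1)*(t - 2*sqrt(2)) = t^4 - 6*t^3 - 2*sqrt(2)*t^3 - 7*t^2 + 12*sqrt(2)*t^2 + 14*sqrt(2)*t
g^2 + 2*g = g*(g + 2)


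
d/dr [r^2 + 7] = 2*r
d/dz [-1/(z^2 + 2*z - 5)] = 2*(z + 1)/(z^2 + 2*z - 5)^2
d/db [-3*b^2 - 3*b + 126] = -6*b - 3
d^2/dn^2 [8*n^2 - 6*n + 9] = 16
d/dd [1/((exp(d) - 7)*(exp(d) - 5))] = 2*(6 - exp(d))*exp(d)/(exp(4*d) - 24*exp(3*d) + 214*exp(2*d) - 840*exp(d) + 1225)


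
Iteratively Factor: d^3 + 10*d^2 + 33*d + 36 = (d + 3)*(d^2 + 7*d + 12) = (d + 3)^2*(d + 4)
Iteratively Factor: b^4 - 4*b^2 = (b - 2)*(b^3 + 2*b^2) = (b - 2)*(b + 2)*(b^2) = b*(b - 2)*(b + 2)*(b)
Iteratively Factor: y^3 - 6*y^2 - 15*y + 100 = (y - 5)*(y^2 - y - 20) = (y - 5)^2*(y + 4)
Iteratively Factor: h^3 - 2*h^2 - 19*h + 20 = (h + 4)*(h^2 - 6*h + 5) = (h - 5)*(h + 4)*(h - 1)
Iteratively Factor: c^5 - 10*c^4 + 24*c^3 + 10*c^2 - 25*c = (c)*(c^4 - 10*c^3 + 24*c^2 + 10*c - 25) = c*(c - 5)*(c^3 - 5*c^2 - c + 5) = c*(c - 5)*(c + 1)*(c^2 - 6*c + 5) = c*(c - 5)*(c - 1)*(c + 1)*(c - 5)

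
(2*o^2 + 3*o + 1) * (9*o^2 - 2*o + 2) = 18*o^4 + 23*o^3 + 7*o^2 + 4*o + 2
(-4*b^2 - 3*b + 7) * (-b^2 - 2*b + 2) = 4*b^4 + 11*b^3 - 9*b^2 - 20*b + 14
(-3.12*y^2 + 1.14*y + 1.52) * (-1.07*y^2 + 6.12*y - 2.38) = 3.3384*y^4 - 20.3142*y^3 + 12.776*y^2 + 6.5892*y - 3.6176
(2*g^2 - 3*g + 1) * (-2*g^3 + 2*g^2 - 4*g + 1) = -4*g^5 + 10*g^4 - 16*g^3 + 16*g^2 - 7*g + 1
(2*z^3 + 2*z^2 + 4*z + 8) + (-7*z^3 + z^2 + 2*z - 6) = -5*z^3 + 3*z^2 + 6*z + 2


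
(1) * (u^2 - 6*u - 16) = u^2 - 6*u - 16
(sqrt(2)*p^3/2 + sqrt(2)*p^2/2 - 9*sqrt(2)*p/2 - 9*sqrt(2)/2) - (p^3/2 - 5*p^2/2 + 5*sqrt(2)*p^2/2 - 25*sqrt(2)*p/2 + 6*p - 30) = -p^3/2 + sqrt(2)*p^3/2 - 2*sqrt(2)*p^2 + 5*p^2/2 - 6*p + 8*sqrt(2)*p - 9*sqrt(2)/2 + 30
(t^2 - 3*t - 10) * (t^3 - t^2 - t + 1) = t^5 - 4*t^4 - 8*t^3 + 14*t^2 + 7*t - 10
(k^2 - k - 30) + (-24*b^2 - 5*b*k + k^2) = -24*b^2 - 5*b*k + 2*k^2 - k - 30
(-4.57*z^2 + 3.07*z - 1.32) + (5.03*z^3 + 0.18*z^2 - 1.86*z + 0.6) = 5.03*z^3 - 4.39*z^2 + 1.21*z - 0.72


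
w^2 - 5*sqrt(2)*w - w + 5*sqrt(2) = (w - 1)*(w - 5*sqrt(2))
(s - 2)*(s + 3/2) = s^2 - s/2 - 3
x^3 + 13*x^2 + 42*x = x*(x + 6)*(x + 7)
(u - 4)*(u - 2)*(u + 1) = u^3 - 5*u^2 + 2*u + 8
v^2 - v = v*(v - 1)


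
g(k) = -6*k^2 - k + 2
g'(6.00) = -73.00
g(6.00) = -220.00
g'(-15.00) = 179.00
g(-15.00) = -1333.00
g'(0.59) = -8.08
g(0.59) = -0.68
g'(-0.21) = 1.52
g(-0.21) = 1.95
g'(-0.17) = 1.04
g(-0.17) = 2.00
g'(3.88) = -47.56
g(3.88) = -92.21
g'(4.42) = -54.04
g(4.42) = -119.64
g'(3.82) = -46.84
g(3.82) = -89.37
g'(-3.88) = 45.56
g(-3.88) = -84.45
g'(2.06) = -25.72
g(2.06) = -25.52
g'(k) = -12*k - 1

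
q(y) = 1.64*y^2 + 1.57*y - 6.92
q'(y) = 3.28*y + 1.57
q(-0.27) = -7.22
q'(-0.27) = 0.68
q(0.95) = -3.95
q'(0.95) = 4.69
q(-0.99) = -6.87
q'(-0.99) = -1.68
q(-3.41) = 6.80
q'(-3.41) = -9.61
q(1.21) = -2.62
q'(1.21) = 5.54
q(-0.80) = -7.13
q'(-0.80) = -1.05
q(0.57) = -5.49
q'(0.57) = 3.44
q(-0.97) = -6.90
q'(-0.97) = -1.61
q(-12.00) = 210.40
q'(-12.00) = -37.79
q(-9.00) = 111.79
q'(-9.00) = -27.95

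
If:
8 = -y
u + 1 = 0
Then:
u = -1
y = -8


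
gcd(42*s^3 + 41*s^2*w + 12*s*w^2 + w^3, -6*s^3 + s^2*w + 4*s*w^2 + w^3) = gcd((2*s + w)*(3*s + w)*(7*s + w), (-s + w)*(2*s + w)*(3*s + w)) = 6*s^2 + 5*s*w + w^2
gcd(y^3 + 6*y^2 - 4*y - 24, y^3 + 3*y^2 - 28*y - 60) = y^2 + 8*y + 12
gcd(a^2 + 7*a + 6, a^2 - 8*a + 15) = 1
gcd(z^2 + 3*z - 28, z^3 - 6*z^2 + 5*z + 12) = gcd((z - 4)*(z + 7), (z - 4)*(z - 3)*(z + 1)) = z - 4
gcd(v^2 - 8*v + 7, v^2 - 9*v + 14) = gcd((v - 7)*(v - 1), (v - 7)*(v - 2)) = v - 7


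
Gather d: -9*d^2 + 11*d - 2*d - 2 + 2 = -9*d^2 + 9*d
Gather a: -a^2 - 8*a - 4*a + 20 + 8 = -a^2 - 12*a + 28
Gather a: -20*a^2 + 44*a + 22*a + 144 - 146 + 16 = -20*a^2 + 66*a + 14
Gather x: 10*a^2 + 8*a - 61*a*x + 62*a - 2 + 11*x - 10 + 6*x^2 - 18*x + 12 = 10*a^2 + 70*a + 6*x^2 + x*(-61*a - 7)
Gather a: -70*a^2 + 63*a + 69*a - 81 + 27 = -70*a^2 + 132*a - 54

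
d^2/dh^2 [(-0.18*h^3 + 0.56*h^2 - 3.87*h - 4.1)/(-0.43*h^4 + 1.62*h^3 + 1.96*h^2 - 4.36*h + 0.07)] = (0.0665639999999998*h^9 - 0.621264*h^8 + 11.837556*h^7 - 37.722504*h^6 - 23.956104*h^5 + 72.735288*h^4 + 323.88478*h^3 - 82.90536*h^2 - 216.191892*h + 157.11044)/(0.079507*h^12 - 0.898614*h^11 + 2.298264*h^10 + 6.35898*h^9 - 28.737693*h^8 - 6.09809999999999*h^7 + 99.858932*h^6 - 44.259528*h^5 - 109.610319*h^4 + 86.447194*h^3 - 4.020828*h^2 + 0.064092*h - 0.000343)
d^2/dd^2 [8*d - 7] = 0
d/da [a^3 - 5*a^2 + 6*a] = 3*a^2 - 10*a + 6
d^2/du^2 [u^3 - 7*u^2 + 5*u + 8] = 6*u - 14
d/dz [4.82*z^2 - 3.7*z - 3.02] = 9.64*z - 3.7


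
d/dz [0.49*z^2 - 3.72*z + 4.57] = 0.98*z - 3.72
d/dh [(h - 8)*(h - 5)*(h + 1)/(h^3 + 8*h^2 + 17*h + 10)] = 10*(2*h^2 - 6*h - 41)/(h^4 + 14*h^3 + 69*h^2 + 140*h + 100)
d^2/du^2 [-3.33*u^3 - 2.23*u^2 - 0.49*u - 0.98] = -19.98*u - 4.46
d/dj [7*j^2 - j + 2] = 14*j - 1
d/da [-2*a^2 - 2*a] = -4*a - 2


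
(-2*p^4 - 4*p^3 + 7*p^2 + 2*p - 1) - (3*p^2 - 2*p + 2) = -2*p^4 - 4*p^3 + 4*p^2 + 4*p - 3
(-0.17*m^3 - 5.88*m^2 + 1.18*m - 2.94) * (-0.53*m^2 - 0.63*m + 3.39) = 0.0901*m^5 + 3.2235*m^4 + 2.5027*m^3 - 19.1184*m^2 + 5.8524*m - 9.9666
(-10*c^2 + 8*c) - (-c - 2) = -10*c^2 + 9*c + 2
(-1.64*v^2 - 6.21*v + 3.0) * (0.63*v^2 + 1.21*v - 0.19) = -1.0332*v^4 - 5.8967*v^3 - 5.3125*v^2 + 4.8099*v - 0.57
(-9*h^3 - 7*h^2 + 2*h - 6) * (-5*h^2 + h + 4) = 45*h^5 + 26*h^4 - 53*h^3 + 4*h^2 + 2*h - 24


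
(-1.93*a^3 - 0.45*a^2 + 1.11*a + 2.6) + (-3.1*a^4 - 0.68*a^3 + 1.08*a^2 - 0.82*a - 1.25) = -3.1*a^4 - 2.61*a^3 + 0.63*a^2 + 0.29*a + 1.35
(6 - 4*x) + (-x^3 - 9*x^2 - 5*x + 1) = -x^3 - 9*x^2 - 9*x + 7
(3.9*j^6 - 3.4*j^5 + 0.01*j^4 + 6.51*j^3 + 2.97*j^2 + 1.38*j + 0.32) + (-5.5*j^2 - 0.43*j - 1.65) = 3.9*j^6 - 3.4*j^5 + 0.01*j^4 + 6.51*j^3 - 2.53*j^2 + 0.95*j - 1.33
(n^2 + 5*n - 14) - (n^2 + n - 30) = 4*n + 16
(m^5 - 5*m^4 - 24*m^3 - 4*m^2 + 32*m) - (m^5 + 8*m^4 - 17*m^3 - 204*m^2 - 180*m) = -13*m^4 - 7*m^3 + 200*m^2 + 212*m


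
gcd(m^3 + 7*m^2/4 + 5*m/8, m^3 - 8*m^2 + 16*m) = m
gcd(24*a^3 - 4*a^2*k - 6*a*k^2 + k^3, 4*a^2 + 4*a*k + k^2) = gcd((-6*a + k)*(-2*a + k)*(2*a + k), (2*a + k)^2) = 2*a + k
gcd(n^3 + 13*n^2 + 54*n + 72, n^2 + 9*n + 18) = n^2 + 9*n + 18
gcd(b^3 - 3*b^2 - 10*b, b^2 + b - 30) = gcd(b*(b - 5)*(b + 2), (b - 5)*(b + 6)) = b - 5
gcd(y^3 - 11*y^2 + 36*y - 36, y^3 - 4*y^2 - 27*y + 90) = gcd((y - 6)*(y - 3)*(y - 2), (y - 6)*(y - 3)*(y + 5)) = y^2 - 9*y + 18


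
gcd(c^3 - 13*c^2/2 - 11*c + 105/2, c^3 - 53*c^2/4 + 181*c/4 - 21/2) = c - 7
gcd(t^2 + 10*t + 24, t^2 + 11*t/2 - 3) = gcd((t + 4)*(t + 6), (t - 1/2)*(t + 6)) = t + 6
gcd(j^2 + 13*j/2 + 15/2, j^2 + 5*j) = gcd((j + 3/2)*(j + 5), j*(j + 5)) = j + 5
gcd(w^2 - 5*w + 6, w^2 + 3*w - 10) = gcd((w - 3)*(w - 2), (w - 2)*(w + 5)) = w - 2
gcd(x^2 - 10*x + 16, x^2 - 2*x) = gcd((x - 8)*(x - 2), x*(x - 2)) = x - 2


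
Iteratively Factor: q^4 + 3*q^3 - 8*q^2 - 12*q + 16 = (q - 1)*(q^3 + 4*q^2 - 4*q - 16) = (q - 1)*(q + 2)*(q^2 + 2*q - 8) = (q - 2)*(q - 1)*(q + 2)*(q + 4)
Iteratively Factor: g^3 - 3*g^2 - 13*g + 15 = (g - 5)*(g^2 + 2*g - 3) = (g - 5)*(g + 3)*(g - 1)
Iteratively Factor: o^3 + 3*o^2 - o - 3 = (o - 1)*(o^2 + 4*o + 3) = (o - 1)*(o + 3)*(o + 1)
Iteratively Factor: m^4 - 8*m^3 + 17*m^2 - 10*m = (m - 1)*(m^3 - 7*m^2 + 10*m) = m*(m - 1)*(m^2 - 7*m + 10) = m*(m - 2)*(m - 1)*(m - 5)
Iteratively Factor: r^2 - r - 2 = (r + 1)*(r - 2)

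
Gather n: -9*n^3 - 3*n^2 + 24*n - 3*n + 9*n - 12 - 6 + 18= -9*n^3 - 3*n^2 + 30*n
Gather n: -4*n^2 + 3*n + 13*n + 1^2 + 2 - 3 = -4*n^2 + 16*n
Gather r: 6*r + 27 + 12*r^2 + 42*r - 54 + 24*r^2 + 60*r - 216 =36*r^2 + 108*r - 243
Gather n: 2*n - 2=2*n - 2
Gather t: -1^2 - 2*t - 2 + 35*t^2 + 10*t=35*t^2 + 8*t - 3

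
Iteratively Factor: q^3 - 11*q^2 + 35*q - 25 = (q - 1)*(q^2 - 10*q + 25) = (q - 5)*(q - 1)*(q - 5)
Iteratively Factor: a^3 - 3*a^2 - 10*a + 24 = (a + 3)*(a^2 - 6*a + 8) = (a - 4)*(a + 3)*(a - 2)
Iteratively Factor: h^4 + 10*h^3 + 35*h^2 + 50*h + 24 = (h + 1)*(h^3 + 9*h^2 + 26*h + 24) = (h + 1)*(h + 2)*(h^2 + 7*h + 12) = (h + 1)*(h + 2)*(h + 3)*(h + 4)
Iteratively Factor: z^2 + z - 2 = (z + 2)*(z - 1)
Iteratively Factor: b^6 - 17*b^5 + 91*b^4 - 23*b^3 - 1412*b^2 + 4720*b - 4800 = (b - 4)*(b^5 - 13*b^4 + 39*b^3 + 133*b^2 - 880*b + 1200) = (b - 5)*(b - 4)*(b^4 - 8*b^3 - b^2 + 128*b - 240) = (b - 5)*(b - 4)^2*(b^3 - 4*b^2 - 17*b + 60) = (b - 5)^2*(b - 4)^2*(b^2 + b - 12) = (b - 5)^2*(b - 4)^2*(b - 3)*(b + 4)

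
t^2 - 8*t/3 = t*(t - 8/3)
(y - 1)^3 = y^3 - 3*y^2 + 3*y - 1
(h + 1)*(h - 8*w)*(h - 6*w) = h^3 - 14*h^2*w + h^2 + 48*h*w^2 - 14*h*w + 48*w^2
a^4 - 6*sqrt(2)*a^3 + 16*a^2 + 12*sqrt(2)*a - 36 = (a - 3*sqrt(2))^2*(a - sqrt(2))*(a + sqrt(2))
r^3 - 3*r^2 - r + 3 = (r - 3)*(r - 1)*(r + 1)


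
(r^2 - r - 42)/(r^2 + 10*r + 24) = (r - 7)/(r + 4)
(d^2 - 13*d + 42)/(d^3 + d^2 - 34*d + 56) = (d^2 - 13*d + 42)/(d^3 + d^2 - 34*d + 56)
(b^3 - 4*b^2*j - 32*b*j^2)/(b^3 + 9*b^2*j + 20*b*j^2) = (b - 8*j)/(b + 5*j)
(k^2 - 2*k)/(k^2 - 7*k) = (k - 2)/(k - 7)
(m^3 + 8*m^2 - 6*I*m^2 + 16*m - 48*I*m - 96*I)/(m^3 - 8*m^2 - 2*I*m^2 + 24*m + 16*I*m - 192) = (m^2 + 8*m + 16)/(m^2 + 4*m*(-2 + I) - 32*I)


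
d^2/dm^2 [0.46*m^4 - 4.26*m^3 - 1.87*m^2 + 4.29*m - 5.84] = 5.52*m^2 - 25.56*m - 3.74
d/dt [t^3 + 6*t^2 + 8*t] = 3*t^2 + 12*t + 8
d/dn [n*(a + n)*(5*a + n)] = 5*a^2 + 12*a*n + 3*n^2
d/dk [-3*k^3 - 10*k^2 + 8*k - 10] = -9*k^2 - 20*k + 8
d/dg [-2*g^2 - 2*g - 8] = -4*g - 2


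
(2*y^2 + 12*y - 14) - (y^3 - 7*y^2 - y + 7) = -y^3 + 9*y^2 + 13*y - 21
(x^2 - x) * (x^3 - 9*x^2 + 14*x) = x^5 - 10*x^4 + 23*x^3 - 14*x^2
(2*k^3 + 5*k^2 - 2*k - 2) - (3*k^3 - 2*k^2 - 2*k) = -k^3 + 7*k^2 - 2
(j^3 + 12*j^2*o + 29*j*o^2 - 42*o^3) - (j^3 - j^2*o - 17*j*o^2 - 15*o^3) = 13*j^2*o + 46*j*o^2 - 27*o^3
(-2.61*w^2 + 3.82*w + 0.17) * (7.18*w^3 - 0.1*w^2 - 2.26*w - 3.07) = -18.7398*w^5 + 27.6886*w^4 + 6.7372*w^3 - 0.637499999999999*w^2 - 12.1116*w - 0.5219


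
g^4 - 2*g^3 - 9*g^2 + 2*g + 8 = (g - 4)*(g - 1)*(g + 1)*(g + 2)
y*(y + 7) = y^2 + 7*y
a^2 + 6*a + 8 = (a + 2)*(a + 4)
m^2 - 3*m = m*(m - 3)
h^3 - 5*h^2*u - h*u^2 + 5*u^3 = (h - 5*u)*(h - u)*(h + u)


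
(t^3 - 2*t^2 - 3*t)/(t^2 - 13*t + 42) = t*(t^2 - 2*t - 3)/(t^2 - 13*t + 42)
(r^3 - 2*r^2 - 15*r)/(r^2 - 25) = r*(r + 3)/(r + 5)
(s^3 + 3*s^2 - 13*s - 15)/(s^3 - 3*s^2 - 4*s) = (s^2 + 2*s - 15)/(s*(s - 4))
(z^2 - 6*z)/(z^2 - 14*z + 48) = z/(z - 8)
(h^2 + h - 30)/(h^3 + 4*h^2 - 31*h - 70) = (h + 6)/(h^2 + 9*h + 14)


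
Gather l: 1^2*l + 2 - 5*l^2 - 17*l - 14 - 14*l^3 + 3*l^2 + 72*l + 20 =-14*l^3 - 2*l^2 + 56*l + 8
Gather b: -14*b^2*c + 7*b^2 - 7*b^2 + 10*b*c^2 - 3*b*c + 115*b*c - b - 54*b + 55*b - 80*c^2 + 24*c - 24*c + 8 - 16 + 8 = -14*b^2*c + b*(10*c^2 + 112*c) - 80*c^2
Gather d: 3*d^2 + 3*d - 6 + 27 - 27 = 3*d^2 + 3*d - 6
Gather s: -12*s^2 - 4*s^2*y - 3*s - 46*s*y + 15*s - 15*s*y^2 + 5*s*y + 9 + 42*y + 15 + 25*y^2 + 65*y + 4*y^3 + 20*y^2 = s^2*(-4*y - 12) + s*(-15*y^2 - 41*y + 12) + 4*y^3 + 45*y^2 + 107*y + 24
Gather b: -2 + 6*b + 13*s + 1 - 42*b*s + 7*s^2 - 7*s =b*(6 - 42*s) + 7*s^2 + 6*s - 1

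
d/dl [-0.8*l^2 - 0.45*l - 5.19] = -1.6*l - 0.45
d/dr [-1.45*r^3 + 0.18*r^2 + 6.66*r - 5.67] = -4.35*r^2 + 0.36*r + 6.66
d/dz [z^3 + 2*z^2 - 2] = z*(3*z + 4)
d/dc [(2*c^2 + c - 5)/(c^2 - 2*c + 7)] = (-5*c^2 + 38*c - 3)/(c^4 - 4*c^3 + 18*c^2 - 28*c + 49)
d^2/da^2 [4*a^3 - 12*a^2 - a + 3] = 24*a - 24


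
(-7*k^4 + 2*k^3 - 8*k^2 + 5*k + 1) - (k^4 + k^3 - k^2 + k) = -8*k^4 + k^3 - 7*k^2 + 4*k + 1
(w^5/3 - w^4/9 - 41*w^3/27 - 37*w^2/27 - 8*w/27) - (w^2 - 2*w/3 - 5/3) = w^5/3 - w^4/9 - 41*w^3/27 - 64*w^2/27 + 10*w/27 + 5/3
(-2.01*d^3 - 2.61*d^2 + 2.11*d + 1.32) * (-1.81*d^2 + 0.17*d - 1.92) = 3.6381*d^5 + 4.3824*d^4 - 0.4036*d^3 + 2.9807*d^2 - 3.8268*d - 2.5344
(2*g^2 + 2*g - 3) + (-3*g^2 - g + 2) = -g^2 + g - 1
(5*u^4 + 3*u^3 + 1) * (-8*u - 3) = -40*u^5 - 39*u^4 - 9*u^3 - 8*u - 3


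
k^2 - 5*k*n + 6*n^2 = (k - 3*n)*(k - 2*n)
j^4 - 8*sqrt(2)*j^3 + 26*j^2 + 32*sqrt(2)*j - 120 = (j - 2)*(j + 2)*(j - 5*sqrt(2))*(j - 3*sqrt(2))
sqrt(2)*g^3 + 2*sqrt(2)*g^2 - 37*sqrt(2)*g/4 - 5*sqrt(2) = (g - 5/2)*(g + 4)*(sqrt(2)*g + sqrt(2)/2)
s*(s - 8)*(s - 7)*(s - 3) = s^4 - 18*s^3 + 101*s^2 - 168*s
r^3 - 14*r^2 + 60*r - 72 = (r - 6)^2*(r - 2)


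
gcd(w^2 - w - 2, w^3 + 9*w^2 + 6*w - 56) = w - 2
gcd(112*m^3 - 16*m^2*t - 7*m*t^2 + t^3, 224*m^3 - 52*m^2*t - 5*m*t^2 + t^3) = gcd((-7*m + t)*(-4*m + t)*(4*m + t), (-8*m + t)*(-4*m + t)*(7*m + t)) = -4*m + t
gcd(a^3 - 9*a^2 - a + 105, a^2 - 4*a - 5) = a - 5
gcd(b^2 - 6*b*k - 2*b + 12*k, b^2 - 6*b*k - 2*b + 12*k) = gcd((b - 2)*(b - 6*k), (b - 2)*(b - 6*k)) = b^2 - 6*b*k - 2*b + 12*k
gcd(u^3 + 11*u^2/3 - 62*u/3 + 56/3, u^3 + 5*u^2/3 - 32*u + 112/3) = u^2 + 17*u/3 - 28/3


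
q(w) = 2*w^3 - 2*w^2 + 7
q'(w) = 6*w^2 - 4*w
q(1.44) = 8.82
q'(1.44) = 6.68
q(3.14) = 49.20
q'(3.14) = 46.60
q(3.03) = 44.27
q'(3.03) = 42.97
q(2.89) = 38.57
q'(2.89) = 38.55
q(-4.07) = -160.97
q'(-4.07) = 115.67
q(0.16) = 6.96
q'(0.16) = -0.49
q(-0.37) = 6.62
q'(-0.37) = 2.30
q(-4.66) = -238.82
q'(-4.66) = 148.93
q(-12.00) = -3737.00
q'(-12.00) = 912.00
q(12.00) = 3175.00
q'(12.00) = 816.00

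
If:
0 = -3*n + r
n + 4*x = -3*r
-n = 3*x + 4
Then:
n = 8/13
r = 24/13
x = -20/13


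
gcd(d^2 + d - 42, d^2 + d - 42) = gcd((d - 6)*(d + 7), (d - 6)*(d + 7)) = d^2 + d - 42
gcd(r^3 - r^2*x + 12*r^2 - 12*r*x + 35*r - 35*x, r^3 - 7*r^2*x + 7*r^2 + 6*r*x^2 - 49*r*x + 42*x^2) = -r^2 + r*x - 7*r + 7*x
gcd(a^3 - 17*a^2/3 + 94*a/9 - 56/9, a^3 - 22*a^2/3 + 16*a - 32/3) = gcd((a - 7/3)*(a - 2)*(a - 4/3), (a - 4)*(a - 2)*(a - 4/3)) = a^2 - 10*a/3 + 8/3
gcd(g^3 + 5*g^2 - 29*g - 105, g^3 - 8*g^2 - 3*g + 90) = g^2 - 2*g - 15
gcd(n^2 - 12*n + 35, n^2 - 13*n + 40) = n - 5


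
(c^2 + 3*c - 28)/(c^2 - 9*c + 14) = (c^2 + 3*c - 28)/(c^2 - 9*c + 14)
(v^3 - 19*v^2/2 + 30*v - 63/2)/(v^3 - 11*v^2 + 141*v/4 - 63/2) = 2*(v^2 - 6*v + 9)/(2*v^2 - 15*v + 18)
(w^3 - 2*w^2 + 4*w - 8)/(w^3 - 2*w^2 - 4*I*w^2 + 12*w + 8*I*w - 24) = (w - 2*I)/(w - 6*I)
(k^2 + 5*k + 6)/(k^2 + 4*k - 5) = (k^2 + 5*k + 6)/(k^2 + 4*k - 5)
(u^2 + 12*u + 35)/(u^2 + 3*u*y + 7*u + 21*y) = (u + 5)/(u + 3*y)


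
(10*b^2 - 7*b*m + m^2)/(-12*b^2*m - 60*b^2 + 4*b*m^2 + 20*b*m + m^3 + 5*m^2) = (-5*b + m)/(6*b*m + 30*b + m^2 + 5*m)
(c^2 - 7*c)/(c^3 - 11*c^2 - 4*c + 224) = c/(c^2 - 4*c - 32)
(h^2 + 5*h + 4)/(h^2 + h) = (h + 4)/h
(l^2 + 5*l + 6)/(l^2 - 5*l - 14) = (l + 3)/(l - 7)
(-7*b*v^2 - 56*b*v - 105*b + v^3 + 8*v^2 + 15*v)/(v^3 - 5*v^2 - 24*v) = (-7*b*v - 35*b + v^2 + 5*v)/(v*(v - 8))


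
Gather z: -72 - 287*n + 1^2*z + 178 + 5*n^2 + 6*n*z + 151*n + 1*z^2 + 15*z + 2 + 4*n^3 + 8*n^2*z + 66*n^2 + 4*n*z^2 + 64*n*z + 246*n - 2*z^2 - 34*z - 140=4*n^3 + 71*n^2 + 110*n + z^2*(4*n - 1) + z*(8*n^2 + 70*n - 18) - 32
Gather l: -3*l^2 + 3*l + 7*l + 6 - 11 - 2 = -3*l^2 + 10*l - 7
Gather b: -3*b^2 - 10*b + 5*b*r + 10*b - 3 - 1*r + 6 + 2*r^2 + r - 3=-3*b^2 + 5*b*r + 2*r^2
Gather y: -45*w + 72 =72 - 45*w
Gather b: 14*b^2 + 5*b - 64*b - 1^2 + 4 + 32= 14*b^2 - 59*b + 35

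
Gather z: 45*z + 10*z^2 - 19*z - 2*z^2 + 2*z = 8*z^2 + 28*z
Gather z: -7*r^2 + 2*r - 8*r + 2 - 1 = -7*r^2 - 6*r + 1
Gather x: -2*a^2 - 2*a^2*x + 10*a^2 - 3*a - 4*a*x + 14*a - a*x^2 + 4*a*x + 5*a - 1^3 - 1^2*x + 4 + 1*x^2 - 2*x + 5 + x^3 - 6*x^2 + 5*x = 8*a^2 + 16*a + x^3 + x^2*(-a - 5) + x*(2 - 2*a^2) + 8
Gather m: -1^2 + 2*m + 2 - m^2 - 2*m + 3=4 - m^2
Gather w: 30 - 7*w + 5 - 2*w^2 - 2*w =-2*w^2 - 9*w + 35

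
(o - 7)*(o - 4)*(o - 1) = o^3 - 12*o^2 + 39*o - 28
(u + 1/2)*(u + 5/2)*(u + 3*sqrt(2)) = u^3 + 3*u^2 + 3*sqrt(2)*u^2 + 5*u/4 + 9*sqrt(2)*u + 15*sqrt(2)/4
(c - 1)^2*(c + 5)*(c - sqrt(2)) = c^4 - sqrt(2)*c^3 + 3*c^3 - 9*c^2 - 3*sqrt(2)*c^2 + 5*c + 9*sqrt(2)*c - 5*sqrt(2)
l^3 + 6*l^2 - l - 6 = (l - 1)*(l + 1)*(l + 6)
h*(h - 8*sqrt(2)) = h^2 - 8*sqrt(2)*h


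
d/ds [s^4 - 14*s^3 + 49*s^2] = 2*s*(2*s^2 - 21*s + 49)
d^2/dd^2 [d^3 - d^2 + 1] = 6*d - 2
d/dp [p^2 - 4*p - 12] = 2*p - 4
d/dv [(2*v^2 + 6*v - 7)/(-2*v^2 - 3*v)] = (6*v^2 - 28*v - 21)/(v^2*(4*v^2 + 12*v + 9))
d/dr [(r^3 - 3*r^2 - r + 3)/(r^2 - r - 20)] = (r^4 - 2*r^3 - 56*r^2 + 114*r + 23)/(r^4 - 2*r^3 - 39*r^2 + 40*r + 400)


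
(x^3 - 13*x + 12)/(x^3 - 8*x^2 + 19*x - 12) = (x + 4)/(x - 4)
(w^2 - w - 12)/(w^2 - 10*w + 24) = (w + 3)/(w - 6)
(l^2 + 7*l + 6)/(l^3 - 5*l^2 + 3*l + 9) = (l + 6)/(l^2 - 6*l + 9)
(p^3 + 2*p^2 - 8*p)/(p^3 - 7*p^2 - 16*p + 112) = p*(p - 2)/(p^2 - 11*p + 28)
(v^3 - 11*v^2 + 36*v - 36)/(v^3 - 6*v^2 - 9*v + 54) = (v - 2)/(v + 3)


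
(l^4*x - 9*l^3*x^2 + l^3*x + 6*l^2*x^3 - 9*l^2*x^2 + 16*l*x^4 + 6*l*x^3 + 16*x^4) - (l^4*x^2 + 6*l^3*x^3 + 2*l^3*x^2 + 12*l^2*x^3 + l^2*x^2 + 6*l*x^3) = -l^4*x^2 + l^4*x - 6*l^3*x^3 - 11*l^3*x^2 + l^3*x - 6*l^2*x^3 - 10*l^2*x^2 + 16*l*x^4 + 16*x^4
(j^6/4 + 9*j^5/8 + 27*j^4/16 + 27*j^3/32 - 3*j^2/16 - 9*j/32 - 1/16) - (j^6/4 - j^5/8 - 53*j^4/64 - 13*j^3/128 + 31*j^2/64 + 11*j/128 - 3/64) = 5*j^5/4 + 161*j^4/64 + 121*j^3/128 - 43*j^2/64 - 47*j/128 - 1/64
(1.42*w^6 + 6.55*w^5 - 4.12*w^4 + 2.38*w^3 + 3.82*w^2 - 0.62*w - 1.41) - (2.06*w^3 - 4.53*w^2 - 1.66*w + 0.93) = 1.42*w^6 + 6.55*w^5 - 4.12*w^4 + 0.32*w^3 + 8.35*w^2 + 1.04*w - 2.34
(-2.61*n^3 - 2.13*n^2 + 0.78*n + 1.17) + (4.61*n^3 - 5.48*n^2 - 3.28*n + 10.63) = 2.0*n^3 - 7.61*n^2 - 2.5*n + 11.8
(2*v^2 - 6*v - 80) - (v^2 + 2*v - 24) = v^2 - 8*v - 56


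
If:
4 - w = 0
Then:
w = 4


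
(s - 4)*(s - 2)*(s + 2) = s^3 - 4*s^2 - 4*s + 16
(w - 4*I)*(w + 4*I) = w^2 + 16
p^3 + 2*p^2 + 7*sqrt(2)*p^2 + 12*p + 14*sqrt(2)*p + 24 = (p + 2)*(p + sqrt(2))*(p + 6*sqrt(2))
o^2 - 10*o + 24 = (o - 6)*(o - 4)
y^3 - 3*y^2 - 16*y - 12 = (y - 6)*(y + 1)*(y + 2)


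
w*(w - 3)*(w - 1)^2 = w^4 - 5*w^3 + 7*w^2 - 3*w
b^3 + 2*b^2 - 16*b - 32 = (b - 4)*(b + 2)*(b + 4)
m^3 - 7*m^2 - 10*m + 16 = (m - 8)*(m - 1)*(m + 2)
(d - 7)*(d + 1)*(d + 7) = d^3 + d^2 - 49*d - 49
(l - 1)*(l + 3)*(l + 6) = l^3 + 8*l^2 + 9*l - 18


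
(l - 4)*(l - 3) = l^2 - 7*l + 12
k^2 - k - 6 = (k - 3)*(k + 2)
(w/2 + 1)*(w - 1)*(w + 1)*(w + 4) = w^4/2 + 3*w^3 + 7*w^2/2 - 3*w - 4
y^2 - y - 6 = (y - 3)*(y + 2)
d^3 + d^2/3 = d^2*(d + 1/3)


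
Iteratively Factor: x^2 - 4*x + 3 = (x - 3)*(x - 1)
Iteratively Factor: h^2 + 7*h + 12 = (h + 3)*(h + 4)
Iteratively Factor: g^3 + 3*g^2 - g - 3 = (g + 1)*(g^2 + 2*g - 3) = (g + 1)*(g + 3)*(g - 1)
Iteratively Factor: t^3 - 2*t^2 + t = (t - 1)*(t^2 - t) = (t - 1)^2*(t)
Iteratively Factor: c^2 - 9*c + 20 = (c - 4)*(c - 5)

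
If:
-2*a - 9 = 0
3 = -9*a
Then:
No Solution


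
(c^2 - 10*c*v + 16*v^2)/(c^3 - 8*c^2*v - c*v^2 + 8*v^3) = (-c + 2*v)/(-c^2 + v^2)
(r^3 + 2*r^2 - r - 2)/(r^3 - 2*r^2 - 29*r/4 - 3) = 4*(-r^3 - 2*r^2 + r + 2)/(-4*r^3 + 8*r^2 + 29*r + 12)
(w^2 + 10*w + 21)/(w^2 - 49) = (w + 3)/(w - 7)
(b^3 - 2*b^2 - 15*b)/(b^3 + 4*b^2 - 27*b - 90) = b/(b + 6)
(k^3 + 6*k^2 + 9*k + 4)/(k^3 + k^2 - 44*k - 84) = (k^3 + 6*k^2 + 9*k + 4)/(k^3 + k^2 - 44*k - 84)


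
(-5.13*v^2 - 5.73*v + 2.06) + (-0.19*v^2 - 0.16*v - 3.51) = -5.32*v^2 - 5.89*v - 1.45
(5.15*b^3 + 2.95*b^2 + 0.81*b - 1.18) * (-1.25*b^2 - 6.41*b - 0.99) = -6.4375*b^5 - 36.699*b^4 - 25.0205*b^3 - 6.6376*b^2 + 6.7619*b + 1.1682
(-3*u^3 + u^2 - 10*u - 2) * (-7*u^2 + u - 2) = 21*u^5 - 10*u^4 + 77*u^3 + 2*u^2 + 18*u + 4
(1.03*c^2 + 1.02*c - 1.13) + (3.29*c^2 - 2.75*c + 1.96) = 4.32*c^2 - 1.73*c + 0.83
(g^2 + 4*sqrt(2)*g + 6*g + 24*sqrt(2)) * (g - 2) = g^3 + 4*g^2 + 4*sqrt(2)*g^2 - 12*g + 16*sqrt(2)*g - 48*sqrt(2)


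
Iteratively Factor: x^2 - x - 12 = (x - 4)*(x + 3)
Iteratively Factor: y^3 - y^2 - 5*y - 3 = (y + 1)*(y^2 - 2*y - 3) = (y - 3)*(y + 1)*(y + 1)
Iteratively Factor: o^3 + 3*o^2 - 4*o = (o)*(o^2 + 3*o - 4) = o*(o - 1)*(o + 4)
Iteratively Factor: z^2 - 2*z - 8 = (z + 2)*(z - 4)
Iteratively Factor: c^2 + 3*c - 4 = (c - 1)*(c + 4)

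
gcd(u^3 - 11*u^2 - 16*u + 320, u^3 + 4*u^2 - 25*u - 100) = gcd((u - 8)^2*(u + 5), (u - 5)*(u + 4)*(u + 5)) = u + 5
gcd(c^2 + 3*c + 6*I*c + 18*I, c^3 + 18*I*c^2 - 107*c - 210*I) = c + 6*I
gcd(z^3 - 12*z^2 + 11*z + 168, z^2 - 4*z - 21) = z^2 - 4*z - 21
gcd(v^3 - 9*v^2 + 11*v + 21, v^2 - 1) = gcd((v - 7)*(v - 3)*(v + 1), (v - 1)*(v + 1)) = v + 1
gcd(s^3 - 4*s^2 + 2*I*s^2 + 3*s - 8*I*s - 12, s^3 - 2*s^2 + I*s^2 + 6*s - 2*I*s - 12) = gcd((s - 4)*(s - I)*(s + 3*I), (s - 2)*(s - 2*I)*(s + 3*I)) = s + 3*I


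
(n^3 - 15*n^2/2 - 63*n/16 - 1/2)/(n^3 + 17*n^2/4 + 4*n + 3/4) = (n^2 - 31*n/4 - 2)/(n^2 + 4*n + 3)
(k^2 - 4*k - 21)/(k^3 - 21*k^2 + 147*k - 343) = (k + 3)/(k^2 - 14*k + 49)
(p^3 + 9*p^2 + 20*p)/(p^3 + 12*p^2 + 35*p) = (p + 4)/(p + 7)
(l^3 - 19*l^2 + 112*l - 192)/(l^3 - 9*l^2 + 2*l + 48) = (l - 8)/(l + 2)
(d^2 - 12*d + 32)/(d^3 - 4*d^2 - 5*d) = (-d^2 + 12*d - 32)/(d*(-d^2 + 4*d + 5))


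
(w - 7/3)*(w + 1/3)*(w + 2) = w^3 - 43*w/9 - 14/9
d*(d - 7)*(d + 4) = d^3 - 3*d^2 - 28*d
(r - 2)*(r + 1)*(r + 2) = r^3 + r^2 - 4*r - 4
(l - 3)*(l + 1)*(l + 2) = l^3 - 7*l - 6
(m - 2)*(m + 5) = m^2 + 3*m - 10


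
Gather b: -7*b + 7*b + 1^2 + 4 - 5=0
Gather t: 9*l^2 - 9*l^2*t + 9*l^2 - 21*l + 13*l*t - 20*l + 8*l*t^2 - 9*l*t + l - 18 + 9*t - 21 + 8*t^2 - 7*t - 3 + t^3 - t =18*l^2 - 40*l + t^3 + t^2*(8*l + 8) + t*(-9*l^2 + 4*l + 1) - 42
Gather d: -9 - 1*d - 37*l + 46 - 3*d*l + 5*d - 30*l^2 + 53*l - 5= d*(4 - 3*l) - 30*l^2 + 16*l + 32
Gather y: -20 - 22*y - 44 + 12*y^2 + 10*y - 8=12*y^2 - 12*y - 72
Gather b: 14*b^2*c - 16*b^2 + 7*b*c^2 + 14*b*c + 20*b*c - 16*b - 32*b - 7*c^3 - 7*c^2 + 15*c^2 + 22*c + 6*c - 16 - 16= b^2*(14*c - 16) + b*(7*c^2 + 34*c - 48) - 7*c^3 + 8*c^2 + 28*c - 32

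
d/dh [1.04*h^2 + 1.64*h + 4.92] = 2.08*h + 1.64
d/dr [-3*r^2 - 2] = -6*r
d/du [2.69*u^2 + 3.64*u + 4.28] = 5.38*u + 3.64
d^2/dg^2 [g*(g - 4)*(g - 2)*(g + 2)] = 12*g^2 - 24*g - 8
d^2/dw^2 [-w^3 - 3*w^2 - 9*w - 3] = -6*w - 6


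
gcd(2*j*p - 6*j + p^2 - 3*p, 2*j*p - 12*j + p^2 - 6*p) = 2*j + p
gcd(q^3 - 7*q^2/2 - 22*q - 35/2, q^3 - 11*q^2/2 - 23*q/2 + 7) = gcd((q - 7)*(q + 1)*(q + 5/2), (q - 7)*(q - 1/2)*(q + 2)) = q - 7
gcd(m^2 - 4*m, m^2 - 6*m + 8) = m - 4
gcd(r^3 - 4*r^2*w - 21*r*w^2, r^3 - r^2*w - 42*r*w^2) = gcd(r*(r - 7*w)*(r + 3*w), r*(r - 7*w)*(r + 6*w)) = r^2 - 7*r*w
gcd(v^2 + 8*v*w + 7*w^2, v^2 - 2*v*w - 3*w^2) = v + w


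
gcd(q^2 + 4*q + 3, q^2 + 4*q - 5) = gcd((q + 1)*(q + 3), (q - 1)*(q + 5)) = 1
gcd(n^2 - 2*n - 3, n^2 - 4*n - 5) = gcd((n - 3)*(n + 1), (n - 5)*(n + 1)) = n + 1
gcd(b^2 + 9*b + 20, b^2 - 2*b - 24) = b + 4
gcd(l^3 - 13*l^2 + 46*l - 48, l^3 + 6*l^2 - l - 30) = l - 2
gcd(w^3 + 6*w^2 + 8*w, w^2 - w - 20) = w + 4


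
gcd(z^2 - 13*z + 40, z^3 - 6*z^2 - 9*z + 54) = 1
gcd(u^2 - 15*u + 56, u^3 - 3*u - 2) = 1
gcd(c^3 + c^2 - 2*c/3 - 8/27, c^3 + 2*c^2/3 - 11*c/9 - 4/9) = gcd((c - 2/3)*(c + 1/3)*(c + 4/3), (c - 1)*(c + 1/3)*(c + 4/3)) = c^2 + 5*c/3 + 4/9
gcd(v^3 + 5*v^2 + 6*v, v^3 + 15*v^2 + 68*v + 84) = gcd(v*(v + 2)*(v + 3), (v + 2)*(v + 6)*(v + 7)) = v + 2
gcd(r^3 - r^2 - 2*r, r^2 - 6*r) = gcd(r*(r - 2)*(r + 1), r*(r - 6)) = r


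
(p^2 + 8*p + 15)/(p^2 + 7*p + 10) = (p + 3)/(p + 2)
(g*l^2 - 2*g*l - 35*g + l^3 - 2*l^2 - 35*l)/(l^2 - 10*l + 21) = (g*l + 5*g + l^2 + 5*l)/(l - 3)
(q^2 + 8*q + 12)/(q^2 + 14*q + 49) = (q^2 + 8*q + 12)/(q^2 + 14*q + 49)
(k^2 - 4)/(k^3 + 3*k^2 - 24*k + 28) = (k + 2)/(k^2 + 5*k - 14)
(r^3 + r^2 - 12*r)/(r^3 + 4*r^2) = (r - 3)/r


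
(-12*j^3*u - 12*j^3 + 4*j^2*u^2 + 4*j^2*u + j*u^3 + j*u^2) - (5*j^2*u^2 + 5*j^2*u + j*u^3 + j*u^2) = -12*j^3*u - 12*j^3 - j^2*u^2 - j^2*u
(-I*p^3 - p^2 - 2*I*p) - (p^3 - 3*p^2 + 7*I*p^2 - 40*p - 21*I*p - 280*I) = -p^3 - I*p^3 + 2*p^2 - 7*I*p^2 + 40*p + 19*I*p + 280*I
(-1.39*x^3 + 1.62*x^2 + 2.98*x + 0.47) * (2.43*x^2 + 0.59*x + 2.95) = -3.3777*x^5 + 3.1165*x^4 + 4.0967*x^3 + 7.6793*x^2 + 9.0683*x + 1.3865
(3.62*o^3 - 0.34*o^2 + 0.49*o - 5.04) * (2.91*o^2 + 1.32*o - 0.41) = 10.5342*o^5 + 3.789*o^4 - 0.5071*o^3 - 13.8802*o^2 - 6.8537*o + 2.0664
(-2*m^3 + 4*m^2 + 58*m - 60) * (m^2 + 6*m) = -2*m^5 - 8*m^4 + 82*m^3 + 288*m^2 - 360*m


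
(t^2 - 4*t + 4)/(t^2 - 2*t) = (t - 2)/t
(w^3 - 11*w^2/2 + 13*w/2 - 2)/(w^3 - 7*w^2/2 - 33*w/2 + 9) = (w^2 - 5*w + 4)/(w^2 - 3*w - 18)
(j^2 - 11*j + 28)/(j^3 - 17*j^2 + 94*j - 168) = 1/(j - 6)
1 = 1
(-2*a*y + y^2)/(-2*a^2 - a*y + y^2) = y/(a + y)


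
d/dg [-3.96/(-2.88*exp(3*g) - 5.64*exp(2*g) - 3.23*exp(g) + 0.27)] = (-34.2144*exp(2*g) - 44.6688*exp(g) - 12.7908)*exp(g)/(2.88*exp(3*g) + 5.64*exp(2*g) + 3.23*exp(g) - 0.27)^2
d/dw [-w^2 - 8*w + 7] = -2*w - 8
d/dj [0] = 0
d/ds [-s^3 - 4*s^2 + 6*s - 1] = -3*s^2 - 8*s + 6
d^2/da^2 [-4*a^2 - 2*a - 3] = -8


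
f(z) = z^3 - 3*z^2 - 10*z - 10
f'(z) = 3*z^2 - 6*z - 10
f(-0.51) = -5.81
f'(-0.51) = -6.16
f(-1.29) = -4.24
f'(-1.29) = 2.73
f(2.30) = -36.70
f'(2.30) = -7.93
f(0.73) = -18.51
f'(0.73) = -12.78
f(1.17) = -24.21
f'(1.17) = -12.91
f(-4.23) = -97.07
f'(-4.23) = 69.06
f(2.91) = -39.86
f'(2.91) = -2.06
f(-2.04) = -10.57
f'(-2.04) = 14.72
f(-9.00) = -892.00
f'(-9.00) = 287.00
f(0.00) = -10.00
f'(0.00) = -10.00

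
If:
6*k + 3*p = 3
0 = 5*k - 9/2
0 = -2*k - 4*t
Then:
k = 9/10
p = -4/5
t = -9/20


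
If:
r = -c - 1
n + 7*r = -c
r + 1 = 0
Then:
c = 0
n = 7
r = -1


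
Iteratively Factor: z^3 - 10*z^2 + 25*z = (z - 5)*(z^2 - 5*z) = z*(z - 5)*(z - 5)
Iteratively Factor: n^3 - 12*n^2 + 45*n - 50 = (n - 5)*(n^2 - 7*n + 10) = (n - 5)*(n - 2)*(n - 5)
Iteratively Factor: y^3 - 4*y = (y)*(y^2 - 4) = y*(y - 2)*(y + 2)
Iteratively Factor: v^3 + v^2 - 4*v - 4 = (v - 2)*(v^2 + 3*v + 2) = (v - 2)*(v + 2)*(v + 1)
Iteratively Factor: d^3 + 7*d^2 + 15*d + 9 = (d + 1)*(d^2 + 6*d + 9) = (d + 1)*(d + 3)*(d + 3)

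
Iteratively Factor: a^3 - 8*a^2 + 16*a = (a - 4)*(a^2 - 4*a) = (a - 4)^2*(a)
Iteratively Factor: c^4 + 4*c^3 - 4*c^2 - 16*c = (c - 2)*(c^3 + 6*c^2 + 8*c) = (c - 2)*(c + 2)*(c^2 + 4*c) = c*(c - 2)*(c + 2)*(c + 4)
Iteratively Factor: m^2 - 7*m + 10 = (m - 2)*(m - 5)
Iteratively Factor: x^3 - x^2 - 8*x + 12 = (x + 3)*(x^2 - 4*x + 4) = (x - 2)*(x + 3)*(x - 2)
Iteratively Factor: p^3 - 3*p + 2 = (p + 2)*(p^2 - 2*p + 1) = (p - 1)*(p + 2)*(p - 1)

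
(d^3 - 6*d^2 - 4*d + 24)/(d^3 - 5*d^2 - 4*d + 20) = (d - 6)/(d - 5)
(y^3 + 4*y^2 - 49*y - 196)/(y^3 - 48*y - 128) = (y^2 - 49)/(y^2 - 4*y - 32)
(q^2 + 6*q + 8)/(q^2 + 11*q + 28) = (q + 2)/(q + 7)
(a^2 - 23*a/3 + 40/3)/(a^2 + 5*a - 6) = (3*a^2 - 23*a + 40)/(3*(a^2 + 5*a - 6))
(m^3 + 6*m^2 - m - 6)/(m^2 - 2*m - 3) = (m^2 + 5*m - 6)/(m - 3)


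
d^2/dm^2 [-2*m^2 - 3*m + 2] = -4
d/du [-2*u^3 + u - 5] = 1 - 6*u^2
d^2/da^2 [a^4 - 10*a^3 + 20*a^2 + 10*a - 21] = 12*a^2 - 60*a + 40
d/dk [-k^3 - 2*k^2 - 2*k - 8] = -3*k^2 - 4*k - 2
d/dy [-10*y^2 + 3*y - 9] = 3 - 20*y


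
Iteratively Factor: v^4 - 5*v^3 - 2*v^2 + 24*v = (v - 3)*(v^3 - 2*v^2 - 8*v) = v*(v - 3)*(v^2 - 2*v - 8) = v*(v - 3)*(v + 2)*(v - 4)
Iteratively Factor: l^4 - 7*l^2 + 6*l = (l + 3)*(l^3 - 3*l^2 + 2*l) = (l - 1)*(l + 3)*(l^2 - 2*l) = l*(l - 1)*(l + 3)*(l - 2)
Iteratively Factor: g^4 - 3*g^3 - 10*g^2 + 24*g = (g)*(g^3 - 3*g^2 - 10*g + 24) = g*(g - 2)*(g^2 - g - 12) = g*(g - 2)*(g + 3)*(g - 4)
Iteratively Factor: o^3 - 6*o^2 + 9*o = (o - 3)*(o^2 - 3*o) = (o - 3)^2*(o)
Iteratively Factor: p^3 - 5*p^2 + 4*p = (p - 1)*(p^2 - 4*p) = p*(p - 1)*(p - 4)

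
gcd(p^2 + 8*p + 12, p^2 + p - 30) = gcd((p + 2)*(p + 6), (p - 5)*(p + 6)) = p + 6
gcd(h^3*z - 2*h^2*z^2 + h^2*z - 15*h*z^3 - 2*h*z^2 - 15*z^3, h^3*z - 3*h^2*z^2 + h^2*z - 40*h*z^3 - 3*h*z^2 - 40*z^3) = h*z + z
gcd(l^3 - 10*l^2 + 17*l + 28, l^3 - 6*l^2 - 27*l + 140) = l^2 - 11*l + 28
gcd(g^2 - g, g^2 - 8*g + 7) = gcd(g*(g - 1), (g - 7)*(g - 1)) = g - 1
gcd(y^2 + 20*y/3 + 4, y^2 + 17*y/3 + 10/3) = y + 2/3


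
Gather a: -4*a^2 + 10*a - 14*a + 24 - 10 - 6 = -4*a^2 - 4*a + 8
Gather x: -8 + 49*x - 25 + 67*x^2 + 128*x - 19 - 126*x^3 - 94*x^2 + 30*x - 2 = -126*x^3 - 27*x^2 + 207*x - 54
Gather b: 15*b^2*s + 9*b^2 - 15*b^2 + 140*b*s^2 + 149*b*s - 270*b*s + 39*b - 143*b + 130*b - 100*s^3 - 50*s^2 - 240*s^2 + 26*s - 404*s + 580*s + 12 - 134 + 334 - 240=b^2*(15*s - 6) + b*(140*s^2 - 121*s + 26) - 100*s^3 - 290*s^2 + 202*s - 28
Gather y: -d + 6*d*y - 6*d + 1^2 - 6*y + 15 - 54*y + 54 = -7*d + y*(6*d - 60) + 70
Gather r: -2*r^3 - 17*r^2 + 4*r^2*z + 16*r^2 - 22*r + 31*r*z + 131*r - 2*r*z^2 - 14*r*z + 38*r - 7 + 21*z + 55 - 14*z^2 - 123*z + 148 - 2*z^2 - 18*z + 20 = -2*r^3 + r^2*(4*z - 1) + r*(-2*z^2 + 17*z + 147) - 16*z^2 - 120*z + 216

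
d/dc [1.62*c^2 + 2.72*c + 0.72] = 3.24*c + 2.72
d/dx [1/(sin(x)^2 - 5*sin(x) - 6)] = (5 - 2*sin(x))*cos(x)/((sin(x) - 6)^2*(sin(x) + 1)^2)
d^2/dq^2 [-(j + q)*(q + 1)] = -2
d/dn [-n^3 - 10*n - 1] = -3*n^2 - 10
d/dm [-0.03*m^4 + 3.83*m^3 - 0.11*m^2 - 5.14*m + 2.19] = -0.12*m^3 + 11.49*m^2 - 0.22*m - 5.14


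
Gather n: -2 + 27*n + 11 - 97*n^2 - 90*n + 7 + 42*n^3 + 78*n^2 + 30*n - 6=42*n^3 - 19*n^2 - 33*n + 10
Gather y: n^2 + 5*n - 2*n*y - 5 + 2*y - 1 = n^2 + 5*n + y*(2 - 2*n) - 6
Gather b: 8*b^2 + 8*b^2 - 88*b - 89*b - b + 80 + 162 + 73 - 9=16*b^2 - 178*b + 306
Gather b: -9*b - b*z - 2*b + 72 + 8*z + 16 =b*(-z - 11) + 8*z + 88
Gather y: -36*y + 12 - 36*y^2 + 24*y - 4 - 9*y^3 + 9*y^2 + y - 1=-9*y^3 - 27*y^2 - 11*y + 7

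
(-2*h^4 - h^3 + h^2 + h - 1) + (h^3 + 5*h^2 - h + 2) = -2*h^4 + 6*h^2 + 1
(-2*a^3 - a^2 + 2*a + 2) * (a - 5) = -2*a^4 + 9*a^3 + 7*a^2 - 8*a - 10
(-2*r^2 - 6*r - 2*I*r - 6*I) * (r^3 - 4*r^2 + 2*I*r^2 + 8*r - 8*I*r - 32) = -2*r^5 + 2*r^4 - 6*I*r^4 + 12*r^3 + 6*I*r^3 + 12*r^2 + 56*I*r^2 + 144*r + 16*I*r + 192*I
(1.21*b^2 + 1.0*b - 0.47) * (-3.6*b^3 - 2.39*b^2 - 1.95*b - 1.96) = -4.356*b^5 - 6.4919*b^4 - 3.0575*b^3 - 3.1983*b^2 - 1.0435*b + 0.9212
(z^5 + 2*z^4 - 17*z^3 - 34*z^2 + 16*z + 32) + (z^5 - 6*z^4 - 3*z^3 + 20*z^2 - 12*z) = 2*z^5 - 4*z^4 - 20*z^3 - 14*z^2 + 4*z + 32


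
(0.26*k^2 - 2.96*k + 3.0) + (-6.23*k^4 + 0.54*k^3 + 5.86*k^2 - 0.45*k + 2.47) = -6.23*k^4 + 0.54*k^3 + 6.12*k^2 - 3.41*k + 5.47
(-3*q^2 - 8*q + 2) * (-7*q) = 21*q^3 + 56*q^2 - 14*q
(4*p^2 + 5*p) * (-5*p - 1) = -20*p^3 - 29*p^2 - 5*p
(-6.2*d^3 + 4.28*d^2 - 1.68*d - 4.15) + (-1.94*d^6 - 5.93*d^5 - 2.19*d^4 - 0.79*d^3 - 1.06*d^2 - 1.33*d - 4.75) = -1.94*d^6 - 5.93*d^5 - 2.19*d^4 - 6.99*d^3 + 3.22*d^2 - 3.01*d - 8.9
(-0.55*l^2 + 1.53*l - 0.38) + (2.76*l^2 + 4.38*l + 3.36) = 2.21*l^2 + 5.91*l + 2.98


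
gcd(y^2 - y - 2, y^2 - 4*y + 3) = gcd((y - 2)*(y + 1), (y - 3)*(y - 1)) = 1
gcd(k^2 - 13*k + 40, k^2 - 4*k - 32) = k - 8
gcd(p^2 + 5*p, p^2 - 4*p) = p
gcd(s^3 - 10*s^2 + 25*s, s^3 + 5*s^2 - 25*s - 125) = s - 5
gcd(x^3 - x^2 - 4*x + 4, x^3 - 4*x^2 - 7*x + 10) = x^2 + x - 2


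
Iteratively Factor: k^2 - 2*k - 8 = (k + 2)*(k - 4)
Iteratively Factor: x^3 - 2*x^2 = (x)*(x^2 - 2*x) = x*(x - 2)*(x)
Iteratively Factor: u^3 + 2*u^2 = (u)*(u^2 + 2*u) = u^2*(u + 2)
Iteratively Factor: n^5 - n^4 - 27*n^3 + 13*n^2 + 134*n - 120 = (n - 1)*(n^4 - 27*n^2 - 14*n + 120) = (n - 1)*(n + 3)*(n^3 - 3*n^2 - 18*n + 40) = (n - 1)*(n + 3)*(n + 4)*(n^2 - 7*n + 10) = (n - 2)*(n - 1)*(n + 3)*(n + 4)*(n - 5)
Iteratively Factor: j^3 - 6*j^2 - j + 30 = (j + 2)*(j^2 - 8*j + 15) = (j - 5)*(j + 2)*(j - 3)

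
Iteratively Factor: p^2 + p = (p + 1)*(p)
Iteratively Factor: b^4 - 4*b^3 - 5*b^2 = (b - 5)*(b^3 + b^2) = b*(b - 5)*(b^2 + b) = b*(b - 5)*(b + 1)*(b)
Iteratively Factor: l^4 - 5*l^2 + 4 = (l - 2)*(l^3 + 2*l^2 - l - 2) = (l - 2)*(l + 1)*(l^2 + l - 2) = (l - 2)*(l + 1)*(l + 2)*(l - 1)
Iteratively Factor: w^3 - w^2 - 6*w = (w + 2)*(w^2 - 3*w) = (w - 3)*(w + 2)*(w)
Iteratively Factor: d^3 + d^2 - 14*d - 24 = (d + 2)*(d^2 - d - 12) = (d + 2)*(d + 3)*(d - 4)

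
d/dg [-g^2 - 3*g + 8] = -2*g - 3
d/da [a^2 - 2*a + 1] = 2*a - 2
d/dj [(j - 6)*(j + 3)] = 2*j - 3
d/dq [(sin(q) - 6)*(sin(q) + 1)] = (2*sin(q) - 5)*cos(q)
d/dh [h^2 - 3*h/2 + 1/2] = 2*h - 3/2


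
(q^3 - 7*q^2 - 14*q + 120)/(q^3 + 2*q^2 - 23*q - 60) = (q - 6)/(q + 3)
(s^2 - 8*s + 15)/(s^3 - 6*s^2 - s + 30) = 1/(s + 2)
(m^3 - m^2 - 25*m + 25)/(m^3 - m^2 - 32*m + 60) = (m^2 + 4*m - 5)/(m^2 + 4*m - 12)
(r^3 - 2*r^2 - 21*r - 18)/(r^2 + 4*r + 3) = r - 6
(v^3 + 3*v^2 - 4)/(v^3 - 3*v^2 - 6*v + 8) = (v + 2)/(v - 4)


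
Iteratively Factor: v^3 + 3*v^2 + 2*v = (v)*(v^2 + 3*v + 2) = v*(v + 1)*(v + 2)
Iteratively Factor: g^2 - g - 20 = (g + 4)*(g - 5)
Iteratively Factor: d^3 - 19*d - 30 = (d + 3)*(d^2 - 3*d - 10) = (d + 2)*(d + 3)*(d - 5)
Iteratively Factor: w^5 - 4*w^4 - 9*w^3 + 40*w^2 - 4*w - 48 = (w + 3)*(w^4 - 7*w^3 + 12*w^2 + 4*w - 16) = (w - 4)*(w + 3)*(w^3 - 3*w^2 + 4) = (w - 4)*(w - 2)*(w + 3)*(w^2 - w - 2) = (w - 4)*(w - 2)*(w + 1)*(w + 3)*(w - 2)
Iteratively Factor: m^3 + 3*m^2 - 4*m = (m - 1)*(m^2 + 4*m) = m*(m - 1)*(m + 4)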